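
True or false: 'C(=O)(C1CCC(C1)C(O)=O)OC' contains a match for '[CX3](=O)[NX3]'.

False

The pattern [CX3](=O)[NX3] describes a carbonyl carbon bonded to a trivalent nitrogen — an amide.
The closest candidate here is a methyl-ester group (-C(=O)OCH3), but the carbonyl is bonded to O, not to an NX3 nitrogen. No other fragment satisfies the full query, so there is no match.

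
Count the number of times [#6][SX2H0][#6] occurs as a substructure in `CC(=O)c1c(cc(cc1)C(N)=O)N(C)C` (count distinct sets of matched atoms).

0

[#6][SX2H0][#6] is the SMARTS for a thioether: an aliphatic sulfur bridging two carbons with no H on the sulfur.
No fragment in the molecule satisfies every constraint, giving 0 matches.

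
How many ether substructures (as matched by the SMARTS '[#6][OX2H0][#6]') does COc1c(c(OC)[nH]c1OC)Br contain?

3

[#6][OX2H0][#6] is the SMARTS for an ether: an aliphatic oxygen bridging two carbons with no H on the oxygen.
The molecule carries 3 separate instances of a methoxy ether (-OCH3) meeting every constraint; each maps to a distinct set of atoms, giving 3 matches.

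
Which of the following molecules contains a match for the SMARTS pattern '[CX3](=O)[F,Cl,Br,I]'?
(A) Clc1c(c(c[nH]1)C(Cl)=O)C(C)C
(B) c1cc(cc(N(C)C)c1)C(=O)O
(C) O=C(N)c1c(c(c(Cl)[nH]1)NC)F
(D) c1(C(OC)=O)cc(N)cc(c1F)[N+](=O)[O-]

[CX3](=O)[F,Cl,Br,I] describes a carbonyl carbon bonded to a halogen (an acyl halide).
(A) contains an acyl chloride (-C(=O)Cl), which satisfies every atom and bond constraint.
(B) has a carboxylic acid group (-C(=O)OH) but the carbonyl is bonded to -OH, not to a halogen.
(C) has a chloro substituent but the Cl is not on a carbonyl carbon.
(D) has a methyl-ester group (-C(=O)OCH3) but the carbonyl is bonded to -O-C, not to a halogen.
So the answer is (A).

A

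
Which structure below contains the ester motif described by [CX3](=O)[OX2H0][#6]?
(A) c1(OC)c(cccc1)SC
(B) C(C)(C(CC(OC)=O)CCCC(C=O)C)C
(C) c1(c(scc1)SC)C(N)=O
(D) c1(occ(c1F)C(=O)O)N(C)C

B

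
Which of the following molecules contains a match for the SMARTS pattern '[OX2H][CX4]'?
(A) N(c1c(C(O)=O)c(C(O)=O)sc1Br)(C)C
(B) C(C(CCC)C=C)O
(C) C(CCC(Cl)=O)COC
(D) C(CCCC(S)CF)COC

B

[OX2H][CX4] describes a hydroxyl oxygen bound to an sp3 (X4) carbon (an aliphatic alcohol).
(A) has a carboxylic acid group (-C(=O)OH) but the -OH is on a CX3 carbonyl carbon, not a CX4 carbon.
(B) contains a hydroxyl group (-OH), which satisfies every atom and bond constraint.
(C) has a methoxy ether (-OCH3) but the oxygen has H0 (ether), not H1.
(D) has a methoxy ether (-OCH3) but the oxygen has H0 (ether), not H1.
So the answer is (B).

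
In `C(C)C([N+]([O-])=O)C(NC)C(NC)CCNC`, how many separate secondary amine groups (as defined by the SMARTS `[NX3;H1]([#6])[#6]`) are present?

[NX3;H1]([#6])[#6] is the SMARTS for a secondary amine: a trivalent nitrogen with one H, bonded to two carbons.
The molecule carries 3 separate instances of an N-methylamino group (-NHCH3) meeting every constraint; each maps to a distinct set of atoms, giving 3 matches.

3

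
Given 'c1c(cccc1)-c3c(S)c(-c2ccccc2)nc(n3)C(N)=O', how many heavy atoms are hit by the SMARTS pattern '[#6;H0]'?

7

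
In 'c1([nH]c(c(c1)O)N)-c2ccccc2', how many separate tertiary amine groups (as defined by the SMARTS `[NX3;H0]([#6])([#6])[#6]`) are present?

[NX3;H0]([#6])([#6])[#6] is the SMARTS for a tertiary amine: a trivalent nitrogen with no H, bonded to three carbons.
The molecule has a primary amino group (-NH2), but the nitrogen has H2, not H0 with three carbons; nothing else fits, so there are 0 matches.

0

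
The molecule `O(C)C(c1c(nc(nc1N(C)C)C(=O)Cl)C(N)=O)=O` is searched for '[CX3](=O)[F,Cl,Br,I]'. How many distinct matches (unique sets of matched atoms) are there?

1

[CX3](=O)[F,Cl,Br,I] is the SMARTS for an acyl halide: a carbonyl carbon bonded to a halogen.
Exactly one fragment in the molecule meets all constraints, giving 1 match.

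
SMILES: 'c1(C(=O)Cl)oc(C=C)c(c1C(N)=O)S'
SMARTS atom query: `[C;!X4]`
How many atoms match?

4

The query [C;!X4] means: aliphatic carbon that does not have four total connections.
Check the 14 heavy atoms by environment: 1× o (aromatic, X2) → no; 4× c (aromatic, X3) → no; 4× C (X3) → match; 2× O (X1) → no; 1× N (X3) → no; 1× Cl (X1) → no; 1× S (X2) → no.
That gives 4 matching atoms.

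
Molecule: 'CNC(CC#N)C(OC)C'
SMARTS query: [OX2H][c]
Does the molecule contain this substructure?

The pattern [OX2H][c] describes a hydroxyl oxygen attached to an aromatic carbon — a phenol.
The closest candidate here is a methoxy ether (-OCH3), but the oxygen has H0, not H1. No other fragment satisfies the full query, so there is no match.

No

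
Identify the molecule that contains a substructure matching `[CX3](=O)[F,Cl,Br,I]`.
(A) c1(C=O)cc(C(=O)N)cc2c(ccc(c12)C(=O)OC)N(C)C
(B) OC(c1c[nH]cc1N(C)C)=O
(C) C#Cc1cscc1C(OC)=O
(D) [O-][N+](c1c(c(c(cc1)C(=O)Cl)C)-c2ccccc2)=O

D

[CX3](=O)[F,Cl,Br,I] describes a carbonyl carbon bonded to a halogen (an acyl halide).
(A) has a methyl-ester group (-C(=O)OCH3) but the carbonyl is bonded to -O-C, not to a halogen.
(B) has a carboxylic acid group (-C(=O)OH) but the carbonyl is bonded to -OH, not to a halogen.
(C) has a methyl-ester group (-C(=O)OCH3) but the carbonyl is bonded to -O-C, not to a halogen.
(D) contains an acyl chloride (-C(=O)Cl), which satisfies every atom and bond constraint.
So the answer is (D).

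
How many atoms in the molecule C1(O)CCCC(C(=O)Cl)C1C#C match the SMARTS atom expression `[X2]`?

3

The query [X2] means: any atom with exactly two total connections (bonds + H).
Check the 12 heavy atoms by environment: 6× C (X4) → no; 1× O (X2) → match; 1× C (X3) → no; 1× O (X1) → no; 1× Cl (X1) → no; 2× C (X2) → match.
Summing the matching environments: 1 + 2 = 3 matching atoms.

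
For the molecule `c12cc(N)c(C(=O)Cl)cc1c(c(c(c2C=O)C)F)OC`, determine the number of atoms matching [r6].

10

The query [r6] means: r6 matches atoms in a six-membered ring.
Check the 20 heavy atoms by environment: 10× c (aromatic, in 6-ring) → match; 4× C (acyclic) → no; 1× N (acyclic) → no; 3× O (acyclic) → no; 1× F (acyclic) → no; 1× Cl (acyclic) → no.
That gives 10 matching atoms.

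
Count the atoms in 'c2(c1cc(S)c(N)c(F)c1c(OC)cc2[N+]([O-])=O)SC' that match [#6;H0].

8

Check the 20 heavy atoms by environment: 8× c (aromatic, H0) → match; 2× c (aromatic, H1) → no; 1× S (H0) → no; 2× C (H3) → no; 1× S (H1) → no; 2× O (H0) → no; 1× F (H0) → no; 1× N (charge +1, H0) → no; 1× O (charge -1, H0) → no; 1× N (H2) → no.
That gives 8 matching atoms.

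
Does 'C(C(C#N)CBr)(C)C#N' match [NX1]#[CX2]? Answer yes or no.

The pattern [NX1]#[CX2] describes a nitrogen triple-bonded to a two-connected carbon — a nitrile.
The molecule carries a nitrile (-C#N), whose atoms satisfy every constraint of the query, so the pattern matches.

Yes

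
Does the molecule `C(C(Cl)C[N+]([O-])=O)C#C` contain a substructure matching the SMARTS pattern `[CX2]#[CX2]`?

The pattern [CX2]#[CX2] describes a carbon-carbon triple bond — an alkyne.
The molecule carries an ethynyl group (-C#CH), whose atoms satisfy every constraint of the query, so the pattern matches.

Yes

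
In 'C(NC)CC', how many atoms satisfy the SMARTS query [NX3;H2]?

The query [NX3;H2] means: aliphatic N with 3 total connections, two of them H — an -NH2 nitrogen (amine or amide).
Check the 5 heavy atoms by environment: 2× C (H2, X4) → no; 2× C (H3, X4) → no; 1× N (H1, X3) → no.
No environment satisfies the query, so 0 matching atoms.

0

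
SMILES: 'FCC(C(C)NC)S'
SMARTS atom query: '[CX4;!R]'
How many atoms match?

Check the 8 heavy atoms by environment: 5× C (X4, acyclic) → match; 1× F (X1, acyclic) → no; 1× N (X3, acyclic) → no; 1× S (X2, acyclic) → no.
That gives 5 matching atoms.

5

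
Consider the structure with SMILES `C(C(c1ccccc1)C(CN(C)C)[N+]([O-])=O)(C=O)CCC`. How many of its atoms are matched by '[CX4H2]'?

The query [CX4H2] means: sp3 carbon (X4) with exactly two hydrogens.
Check the 21 heavy atoms by environment: 3× C (H2, X4) → match; 3× C (H1, X4) → no; 1× N (charge +1, H0, X3) → no; 1× O (charge -1, H0, X1) → no; 2× O (H0, X1) → no; 3× C (H3, X4) → no; 1× c (aromatic, H0, X3) → no; 5× c (aromatic, H1, X3) → no; 1× N (H0, X3) → no; 1× C (H1, X3) → no.
That gives 3 matching atoms.

3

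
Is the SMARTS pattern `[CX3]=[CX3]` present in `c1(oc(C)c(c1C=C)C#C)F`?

Yes

The pattern [CX3]=[CX3] describes a non-aromatic C=C double bond between two sp2 carbons — an alkene.
The molecule carries a vinyl group (-CH=CH2), whose atoms satisfy every constraint of the query, so the pattern matches.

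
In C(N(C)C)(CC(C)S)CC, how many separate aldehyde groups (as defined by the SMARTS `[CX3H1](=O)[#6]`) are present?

0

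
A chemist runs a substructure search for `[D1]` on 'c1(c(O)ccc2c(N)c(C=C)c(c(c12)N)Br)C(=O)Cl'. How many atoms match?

7

The query [D1] means: atom with exactly one heavy-atom neighbour (degree 1).
Check the 19 heavy atoms by environment: 8× c (aromatic, D3) → no; 2× c (aromatic, D2) → no; 2× O (D1) → match; 1× C (D2) → no; 1× C (D1) → match; 1× C (D3) → no; 1× Cl (D1) → match; 2× N (D1) → match; 1× Br (D1) → match.
Summing the matching environments: 2 + 1 + 1 + 2 + 1 = 7 matching atoms.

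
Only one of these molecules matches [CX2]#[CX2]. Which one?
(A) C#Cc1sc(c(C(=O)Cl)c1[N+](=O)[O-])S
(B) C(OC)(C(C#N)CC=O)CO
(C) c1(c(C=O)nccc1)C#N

A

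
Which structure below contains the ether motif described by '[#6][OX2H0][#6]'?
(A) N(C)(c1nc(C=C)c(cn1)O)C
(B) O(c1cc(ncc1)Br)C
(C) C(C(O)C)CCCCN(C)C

B

[#6][OX2H0][#6] describes an aliphatic oxygen bridging two carbons with no H on the oxygen (an ether).
(A) has a hydroxyl group (-OH) but the oxygen has H1, not H0 bridging two carbons.
(B) contains a methoxy ether (-OCH3), which satisfies every atom and bond constraint.
(C) has a hydroxyl group (-OH) but the oxygen has H1, not H0 bridging two carbons.
So the answer is (B).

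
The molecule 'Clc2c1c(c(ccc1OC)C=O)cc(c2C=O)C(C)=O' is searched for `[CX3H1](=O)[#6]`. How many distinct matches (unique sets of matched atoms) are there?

[CX3H1](=O)[#6] is the SMARTS for an aldehyde: an sp2 carbon with one H, double-bonded to O and single-bonded to carbon.
The molecule carries 2 separate instances of an aldehyde (-CHO) meeting every constraint; each maps to a distinct set of atoms, giving 2 matches.

2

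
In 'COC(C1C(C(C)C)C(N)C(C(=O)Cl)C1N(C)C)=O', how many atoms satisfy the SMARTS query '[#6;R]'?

5

Check the 19 heavy atoms by environment: 5× C (in 5-ring) → match; 8× C (acyclic) → no; 3× O (acyclic) → no; 1× Cl (acyclic) → no; 2× N (acyclic) → no.
That gives 5 matching atoms.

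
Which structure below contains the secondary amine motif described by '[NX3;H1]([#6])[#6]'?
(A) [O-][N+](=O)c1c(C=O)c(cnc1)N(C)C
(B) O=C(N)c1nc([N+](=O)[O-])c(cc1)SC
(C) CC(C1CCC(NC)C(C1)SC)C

[NX3;H1]([#6])[#6] describes a trivalent nitrogen with one H, bonded to two carbons (a secondary amine).
(A) has a dimethylamino group (-N(CH3)2) but the nitrogen has H0, not H1.
(B) has a primary amide (-C(=O)NH2) but the -C(=O)NH2 nitrogen has H2, not H1.
(C) contains an N-methylamino group (-NHCH3), which satisfies every atom and bond constraint.
So the answer is (C).

C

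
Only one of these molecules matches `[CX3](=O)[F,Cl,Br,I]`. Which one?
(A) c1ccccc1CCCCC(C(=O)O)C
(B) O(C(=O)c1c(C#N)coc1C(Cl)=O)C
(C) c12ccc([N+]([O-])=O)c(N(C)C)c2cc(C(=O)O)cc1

[CX3](=O)[F,Cl,Br,I] describes a carbonyl carbon bonded to a halogen (an acyl halide).
(A) has a carboxylic acid group (-C(=O)OH) but the carbonyl is bonded to -OH, not to a halogen.
(B) contains an acyl chloride (-C(=O)Cl), which satisfies every atom and bond constraint.
(C) has a carboxylic acid group (-C(=O)OH) but the carbonyl is bonded to -OH, not to a halogen.
So the answer is (B).

B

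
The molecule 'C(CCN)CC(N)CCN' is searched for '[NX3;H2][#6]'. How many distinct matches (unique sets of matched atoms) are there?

[NX3;H2][#6] is the SMARTS for a primary amine: a trivalent nitrogen with two H attached to carbon.
The molecule carries 3 separate instances of a primary amino group (-NH2) meeting every constraint; each maps to a distinct set of atoms, giving 3 matches.

3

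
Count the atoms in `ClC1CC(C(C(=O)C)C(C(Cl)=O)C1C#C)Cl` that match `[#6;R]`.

6

The query [#6;R] means: carbon that is part of a ring.
Check the 16 heavy atoms by environment: 6× C (in 6-ring) → match; 5× C (acyclic) → no; 3× Cl (acyclic) → no; 2× O (acyclic) → no.
That gives 6 matching atoms.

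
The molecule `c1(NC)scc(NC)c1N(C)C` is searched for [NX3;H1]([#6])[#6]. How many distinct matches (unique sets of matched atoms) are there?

[NX3;H1]([#6])[#6] is the SMARTS for a secondary amine: a trivalent nitrogen with one H, bonded to two carbons.
The molecule carries 2 separate instances of an N-methylamino group (-NHCH3) meeting every constraint; each maps to a distinct set of atoms, giving 2 matches.

2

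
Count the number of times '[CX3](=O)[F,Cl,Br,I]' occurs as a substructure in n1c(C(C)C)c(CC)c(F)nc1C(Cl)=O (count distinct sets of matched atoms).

1

[CX3](=O)[F,Cl,Br,I] is the SMARTS for an acyl halide: a carbonyl carbon bonded to a halogen.
Exactly one fragment in the molecule meets all constraints, giving 1 match.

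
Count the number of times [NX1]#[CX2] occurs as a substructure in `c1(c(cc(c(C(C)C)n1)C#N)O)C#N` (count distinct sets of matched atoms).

[NX1]#[CX2] is the SMARTS for a nitrile: a nitrogen triple-bonded to a two-connected carbon.
The molecule carries 2 separate instances of a nitrile (-C#N) meeting every constraint; each maps to a distinct set of atoms, giving 2 matches.

2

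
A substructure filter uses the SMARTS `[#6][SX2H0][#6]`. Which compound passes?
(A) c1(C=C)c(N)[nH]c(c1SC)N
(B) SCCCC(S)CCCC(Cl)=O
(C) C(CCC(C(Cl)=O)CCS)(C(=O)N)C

A

[#6][SX2H0][#6] describes an aliphatic sulfur bridging two carbons with no H on the sulfur (a thioether).
(A) contains a methylthio ether (-SCH3), which satisfies every atom and bond constraint.
(B) has a thiol (-SH) but the sulfur has H1, not H0 bridging two carbons.
(C) has a thiol (-SH) but the sulfur has H1, not H0 bridging two carbons.
So the answer is (A).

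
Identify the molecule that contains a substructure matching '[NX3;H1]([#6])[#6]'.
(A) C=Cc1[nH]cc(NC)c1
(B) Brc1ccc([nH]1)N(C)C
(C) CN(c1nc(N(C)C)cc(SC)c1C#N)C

[NX3;H1]([#6])[#6] describes a trivalent nitrogen with one H, bonded to two carbons (a secondary amine).
(A) contains an N-methylamino group (-NHCH3), which satisfies every atom and bond constraint.
(B) has a dimethylamino group (-N(CH3)2) but the nitrogen has H0, not H1.
(C) has a dimethylamino group (-N(CH3)2) but the nitrogen has H0, not H1.
So the answer is (A).

A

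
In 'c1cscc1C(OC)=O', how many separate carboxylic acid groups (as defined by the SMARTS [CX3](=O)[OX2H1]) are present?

0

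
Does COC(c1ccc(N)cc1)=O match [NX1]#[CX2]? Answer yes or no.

The pattern [NX1]#[CX2] describes a nitrogen triple-bonded to a two-connected carbon — a nitrile.
The closest candidate here is a primary amino group (-NH2), but the nitrogen is NX3 (three connections), not NX1 triple-bonded. No other fragment satisfies the full query, so there is no match.

No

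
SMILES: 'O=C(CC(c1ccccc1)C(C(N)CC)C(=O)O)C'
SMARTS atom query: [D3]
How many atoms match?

6

The query [D3] means: atom with exactly three heavy-atom neighbours.
Check the 19 heavy atoms by environment: 2× C (D2) → no; 5× C (D3) → match; 1× N (D1) → no; 3× O (D1) → no; 2× C (D1) → no; 1× c (aromatic, D3) → match; 5× c (aromatic, D2) → no.
Summing the matching environments: 5 + 1 = 6 matching atoms.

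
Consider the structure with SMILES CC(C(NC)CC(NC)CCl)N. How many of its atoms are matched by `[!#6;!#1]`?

4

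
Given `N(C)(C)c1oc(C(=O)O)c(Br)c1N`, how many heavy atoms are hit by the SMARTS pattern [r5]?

5

Check the 13 heavy atoms by environment: 1× o (aromatic, in 5-ring) → match; 4× c (aromatic, in 5-ring) → match; 3× C (acyclic) → no; 2× O (acyclic) → no; 2× N (acyclic) → no; 1× Br (acyclic) → no.
Summing the matching environments: 1 + 4 = 5 matching atoms.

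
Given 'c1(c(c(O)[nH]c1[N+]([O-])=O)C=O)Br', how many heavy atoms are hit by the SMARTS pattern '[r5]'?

The query [r5] means: r5 matches atoms in a five-membered ring.
Check the 12 heavy atoms by environment: 1× n (aromatic, in 5-ring) → match; 4× c (aromatic, in 5-ring) → match; 3× O (acyclic) → no; 1× Br (acyclic) → no; 1× C (acyclic) → no; 1× N (charge +1, acyclic) → no; 1× O (charge -1, acyclic) → no.
Summing the matching environments: 1 + 4 = 5 matching atoms.

5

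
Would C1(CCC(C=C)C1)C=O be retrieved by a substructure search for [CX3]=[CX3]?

The pattern [CX3]=[CX3] describes a non-aromatic C=C double bond between two sp2 carbons — an alkene.
The molecule carries a vinyl group (-CH=CH2), whose atoms satisfy every constraint of the query, so the pattern matches.

Yes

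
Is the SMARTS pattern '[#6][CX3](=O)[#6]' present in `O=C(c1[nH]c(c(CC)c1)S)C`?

Yes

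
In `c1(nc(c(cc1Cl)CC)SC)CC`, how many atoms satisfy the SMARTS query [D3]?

4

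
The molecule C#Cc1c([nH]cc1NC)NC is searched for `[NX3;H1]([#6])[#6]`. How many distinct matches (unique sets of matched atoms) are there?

2

[NX3;H1]([#6])[#6] is the SMARTS for a secondary amine: a trivalent nitrogen with one H, bonded to two carbons.
The molecule carries 2 separate instances of an N-methylamino group (-NHCH3) meeting every constraint; each maps to a distinct set of atoms, giving 2 matches.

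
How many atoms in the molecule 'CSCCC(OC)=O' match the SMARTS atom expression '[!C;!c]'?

The query [!C;!c] means: neither aliphatic nor aromatic carbon — same as [!#6].
Check the 8 heavy atoms by environment: 5× C → no; 1× S → match; 2× O → match.
Summing the matching environments: 1 + 2 = 3 matching atoms.

3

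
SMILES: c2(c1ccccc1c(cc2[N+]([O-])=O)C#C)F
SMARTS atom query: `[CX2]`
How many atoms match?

2

The query [CX2] means: C with X2: aliphatic carbon with exactly 2 total connections.
Check the 16 heavy atoms by environment: 10× c (aromatic, X3) → no; 2× C (X2) → match; 1× F (X1) → no; 1× N (charge +1, X3) → no; 1× O (charge -1, X1) → no; 1× O (X1) → no.
That gives 2 matching atoms.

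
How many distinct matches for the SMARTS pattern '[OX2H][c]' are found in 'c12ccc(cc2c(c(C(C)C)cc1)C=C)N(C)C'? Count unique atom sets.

0

[OX2H][c] is the SMARTS for a phenol: a hydroxyl oxygen attached to an aromatic carbon.
No fragment in the molecule satisfies every constraint, giving 0 matches.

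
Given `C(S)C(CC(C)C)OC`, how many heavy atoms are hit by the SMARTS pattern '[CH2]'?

2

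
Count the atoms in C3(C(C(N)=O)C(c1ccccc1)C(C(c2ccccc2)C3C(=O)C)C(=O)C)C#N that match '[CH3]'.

2

The query [CH3] means: aliphatic carbon with exactly three hydrogens.
Check the 29 heavy atoms by environment: 6× C (H1) → no; 2× c (aromatic, H0) → no; 10× c (aromatic, H1) → no; 4× C (H0) → no; 3× O (H0) → no; 2× C (H3) → match; 1× N (H0) → no; 1× N (H2) → no.
That gives 2 matching atoms.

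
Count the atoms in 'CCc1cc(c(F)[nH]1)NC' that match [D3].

3

Check the 10 heavy atoms by environment: 1× n (aromatic, D2) → no; 3× c (aromatic, D3) → match; 1× c (aromatic, D2) → no; 1× F (D1) → no; 1× C (D2) → no; 2× C (D1) → no; 1× N (D2) → no.
That gives 3 matching atoms.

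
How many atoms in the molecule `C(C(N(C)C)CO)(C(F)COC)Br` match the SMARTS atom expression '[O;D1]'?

1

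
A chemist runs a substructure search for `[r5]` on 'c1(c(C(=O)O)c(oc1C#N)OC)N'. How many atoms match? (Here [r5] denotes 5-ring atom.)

5

The query [r5] means: r5 matches atoms in a five-membered ring.
Check the 13 heavy atoms by environment: 1× o (aromatic, in 5-ring) → match; 4× c (aromatic, in 5-ring) → match; 2× N (acyclic) → no; 3× C (acyclic) → no; 3× O (acyclic) → no.
Summing the matching environments: 1 + 4 = 5 matching atoms.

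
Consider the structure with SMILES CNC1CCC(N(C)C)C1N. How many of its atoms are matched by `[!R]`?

6

The query [!R] means: !R matches any atom not in a ring.
Check the 11 heavy atoms by environment: 5× C (in 5-ring) → no; 3× N (acyclic) → match; 3× C (acyclic) → match.
Summing the matching environments: 3 + 3 = 6 matching atoms.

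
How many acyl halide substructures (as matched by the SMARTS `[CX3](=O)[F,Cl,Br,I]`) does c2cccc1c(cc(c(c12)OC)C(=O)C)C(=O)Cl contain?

1

[CX3](=O)[F,Cl,Br,I] is the SMARTS for an acyl halide: a carbonyl carbon bonded to a halogen.
Exactly one fragment in the molecule meets all constraints, giving 1 match.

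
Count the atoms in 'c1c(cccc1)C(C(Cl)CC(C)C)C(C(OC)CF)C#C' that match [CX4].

10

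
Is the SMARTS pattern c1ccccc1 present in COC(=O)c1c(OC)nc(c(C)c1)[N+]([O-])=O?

No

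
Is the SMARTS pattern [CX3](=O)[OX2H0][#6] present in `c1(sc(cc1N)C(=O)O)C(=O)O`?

No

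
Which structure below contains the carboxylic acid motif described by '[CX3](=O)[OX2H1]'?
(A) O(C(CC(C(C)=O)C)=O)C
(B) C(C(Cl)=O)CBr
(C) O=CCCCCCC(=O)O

C

[CX3](=O)[OX2H1] describes an sp2 carbon double-bonded to O and single-bonded to an -OH oxygen (a carboxylic acid).
(A) has a methyl-ester group (-C(=O)OCH3) but the singly-bonded O has no H (OX2H0, not OX2H1).
(B) has an acyl chloride (-C(=O)Cl) but the carbonyl is bonded to Cl, not to an -OH oxygen.
(C) contains a carboxylic acid group (-C(=O)OH), which satisfies every atom and bond constraint.
So the answer is (C).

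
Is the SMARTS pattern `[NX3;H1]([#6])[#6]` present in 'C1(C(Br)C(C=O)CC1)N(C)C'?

The pattern [NX3;H1]([#6])[#6] describes a trivalent nitrogen with one H, bonded to two carbons — a secondary amine.
The closest candidate here is a dimethylamino group (-N(CH3)2), but the nitrogen has H0, not H1. No other fragment satisfies the full query, so there is no match.

No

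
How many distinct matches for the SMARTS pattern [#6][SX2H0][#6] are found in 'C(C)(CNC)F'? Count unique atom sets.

[#6][SX2H0][#6] is the SMARTS for a thioether: an aliphatic sulfur bridging two carbons with no H on the sulfur.
No fragment in the molecule satisfies every constraint, giving 0 matches.

0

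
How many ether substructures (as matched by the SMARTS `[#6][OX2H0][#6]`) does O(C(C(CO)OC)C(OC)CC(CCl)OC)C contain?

4

[#6][OX2H0][#6] is the SMARTS for an ether: an aliphatic oxygen bridging two carbons with no H on the oxygen.
The molecule carries 4 separate instances of a methoxy ether (-OCH3) meeting every constraint; each maps to a distinct set of atoms, giving 4 matches.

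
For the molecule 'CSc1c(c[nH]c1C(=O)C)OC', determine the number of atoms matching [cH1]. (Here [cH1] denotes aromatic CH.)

The query [cH1] means: aromatic carbon bearing exactly one hydrogen.
Check the 12 heavy atoms by environment: 1× n (aromatic, H1) → no; 1× c (aromatic, H1) → match; 3× c (aromatic, H0) → no; 2× O (H0) → no; 3× C (H3) → no; 1× S (H0) → no; 1× C (H0) → no.
That gives 1 matching atom.

1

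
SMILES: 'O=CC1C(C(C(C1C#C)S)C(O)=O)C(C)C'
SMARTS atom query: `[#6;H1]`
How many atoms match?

8

The query [#6;H1] means: any carbon bearing exactly one hydrogen.
Check the 16 heavy atoms by environment: 8× C (H1) → match; 1× S (H1) → no; 2× C (H3) → no; 2× C (H0) → no; 2× O (H0) → no; 1× O (H1) → no.
That gives 8 matching atoms.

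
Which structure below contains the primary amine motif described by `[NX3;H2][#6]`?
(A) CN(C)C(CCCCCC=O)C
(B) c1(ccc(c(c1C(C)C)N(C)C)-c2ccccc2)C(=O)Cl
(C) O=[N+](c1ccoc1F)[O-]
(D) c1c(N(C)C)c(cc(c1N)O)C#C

D

[NX3;H2][#6] describes a trivalent nitrogen with two H attached to carbon (a primary amine).
(A) has a dimethylamino group (-N(CH3)2) but the nitrogen has H0, not H2.
(B) has a dimethylamino group (-N(CH3)2) but the nitrogen has H0, not H2.
(C) has a nitro group (-[N+](=O)[O-]) but the nitrogen is [N+] with no H, not NX3H2.
(D) contains a primary amino group (-NH2), which satisfies every atom and bond constraint.
So the answer is (D).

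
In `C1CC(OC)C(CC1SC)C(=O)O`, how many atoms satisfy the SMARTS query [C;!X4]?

1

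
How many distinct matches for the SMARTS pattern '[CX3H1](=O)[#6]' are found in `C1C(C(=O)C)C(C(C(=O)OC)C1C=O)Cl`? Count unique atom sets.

1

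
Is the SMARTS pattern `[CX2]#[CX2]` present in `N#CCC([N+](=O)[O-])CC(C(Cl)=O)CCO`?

No

The pattern [CX2]#[CX2] describes a carbon-carbon triple bond — an alkyne.
The closest candidate here is a nitrile (-C#N), but the triple bond is C#N, not C#C. No other fragment satisfies the full query, so there is no match.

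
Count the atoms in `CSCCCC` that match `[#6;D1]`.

2

The query [#6;D1] means: carbon bonded to exactly one heavy atom.
Check the 6 heavy atoms by environment: 3× C (D2) → no; 1× S (D2) → no; 2× C (D1) → match.
That gives 2 matching atoms.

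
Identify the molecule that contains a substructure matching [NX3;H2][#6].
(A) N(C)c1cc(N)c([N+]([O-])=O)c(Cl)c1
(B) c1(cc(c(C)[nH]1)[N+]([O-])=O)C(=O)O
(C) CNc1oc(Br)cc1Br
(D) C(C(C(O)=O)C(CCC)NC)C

[NX3;H2][#6] describes a trivalent nitrogen with two H attached to carbon (a primary amine).
(A) contains a primary amino group (-NH2), which satisfies every atom and bond constraint.
(B) has a nitro group (-[N+](=O)[O-]) but the nitrogen is [N+] with no H, not NX3H2.
(C) has an N-methylamino group (-NHCH3) but the nitrogen bears two carbons and only one H (H1), not H2.
(D) has an N-methylamino group (-NHCH3) but the nitrogen bears two carbons and only one H (H1), not H2.
So the answer is (A).

A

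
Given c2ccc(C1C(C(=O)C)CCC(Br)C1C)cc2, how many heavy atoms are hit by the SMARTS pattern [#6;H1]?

9

The query [#6;H1] means: any carbon bearing exactly one hydrogen.
Check the 17 heavy atoms by environment: 4× C (H1) → match; 2× C (H2) → no; 1× c (aromatic, H0) → no; 5× c (aromatic, H1) → match; 2× C (H3) → no; 1× Br (H0) → no; 1× C (H0) → no; 1× O (H0) → no.
Summing the matching environments: 4 + 5 = 9 matching atoms.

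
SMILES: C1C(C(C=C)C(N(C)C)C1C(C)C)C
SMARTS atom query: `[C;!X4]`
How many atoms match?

The query [C;!X4] means: aliphatic carbon that does not have four total connections.
Check the 14 heavy atoms by environment: 11× C (X4) → no; 1× N (X3) → no; 2× C (X3) → match.
That gives 2 matching atoms.

2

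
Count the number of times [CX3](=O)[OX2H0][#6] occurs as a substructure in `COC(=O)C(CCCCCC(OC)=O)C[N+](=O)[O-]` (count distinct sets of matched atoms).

2

[CX3](=O)[OX2H0][#6] is the SMARTS for an ester: a carbonyl carbon bonded to an oxygen that is itself bonded to carbon (no H on that O).
The molecule carries 2 separate instances of a methyl-ester group (-C(=O)OCH3) meeting every constraint; each maps to a distinct set of atoms, giving 2 matches.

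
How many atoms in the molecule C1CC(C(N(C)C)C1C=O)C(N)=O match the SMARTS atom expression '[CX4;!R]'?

2

Check the 13 heavy atoms by environment: 5× C (X4, in 5-ring) → no; 2× C (X3, acyclic) → no; 2× O (X1, acyclic) → no; 2× N (X3, acyclic) → no; 2× C (X4, acyclic) → match.
That gives 2 matching atoms.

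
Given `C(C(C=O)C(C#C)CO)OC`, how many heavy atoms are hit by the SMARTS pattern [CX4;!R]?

5

The query [CX4;!R] means: aliphatic carbon with four total connections, not in a ring.
Check the 11 heavy atoms by environment: 5× C (X4, acyclic) → match; 2× O (X2, acyclic) → no; 1× C (X3, acyclic) → no; 1× O (X1, acyclic) → no; 2× C (X2, acyclic) → no.
That gives 5 matching atoms.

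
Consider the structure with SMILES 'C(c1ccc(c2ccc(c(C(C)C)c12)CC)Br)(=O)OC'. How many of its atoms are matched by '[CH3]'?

4

Check the 20 heavy atoms by environment: 6× c (aromatic, H0) → no; 4× c (aromatic, H1) → no; 1× C (H2) → no; 4× C (H3) → match; 1× C (H1) → no; 1× Br (H0) → no; 1× C (H0) → no; 2× O (H0) → no.
That gives 4 matching atoms.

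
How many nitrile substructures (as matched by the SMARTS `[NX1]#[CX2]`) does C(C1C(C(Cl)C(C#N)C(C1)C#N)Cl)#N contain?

[NX1]#[CX2] is the SMARTS for a nitrile: a nitrogen triple-bonded to a two-connected carbon.
The molecule carries 3 separate instances of a nitrile (-C#N) meeting every constraint; each maps to a distinct set of atoms, giving 3 matches.

3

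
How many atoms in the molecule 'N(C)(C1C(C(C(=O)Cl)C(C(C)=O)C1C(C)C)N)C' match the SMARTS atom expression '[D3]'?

The query [D3] means: atom with exactly three heavy-atom neighbours.
Check the 18 heavy atoms by environment: 8× C (D3) → match; 2× O (D1) → no; 1× Cl (D1) → no; 1× N (D1) → no; 1× N (D3) → match; 5× C (D1) → no.
Summing the matching environments: 8 + 1 = 9 matching atoms.

9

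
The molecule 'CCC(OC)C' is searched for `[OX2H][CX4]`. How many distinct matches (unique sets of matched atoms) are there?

[OX2H][CX4] is the SMARTS for an aliphatic alcohol: a hydroxyl oxygen bound to an sp3 (X4) carbon.
The molecule has a methoxy ether (-OCH3), but the oxygen has H0 (ether), not H1; nothing else fits, so there are 0 matches.

0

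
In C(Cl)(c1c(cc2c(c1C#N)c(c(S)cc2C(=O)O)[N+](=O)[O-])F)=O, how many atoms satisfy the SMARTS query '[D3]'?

The query [D3] means: atom with exactly three heavy-atom neighbours.
Check the 23 heavy atoms by environment: 8× c (aromatic, D3) → match; 2× c (aromatic, D2) → no; 2× C (D3) → match; 4× O (D1) → no; 1× Cl (D1) → no; 1× S (D1) → no; 1× N (charge +1, D3) → match; 1× O (charge -1, D1) → no; 1× C (D2) → no; 1× N (D1) → no; 1× F (D1) → no.
Summing the matching environments: 8 + 2 + 1 = 11 matching atoms.

11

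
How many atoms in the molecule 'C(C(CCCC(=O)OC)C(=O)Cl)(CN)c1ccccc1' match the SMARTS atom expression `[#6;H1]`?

7

The query [#6;H1] means: any carbon bearing exactly one hydrogen.
Check the 20 heavy atoms by environment: 4× C (H2) → no; 2× C (H1) → match; 2× C (H0) → no; 3× O (H0) → no; 1× Cl (H0) → no; 1× C (H3) → no; 1× c (aromatic, H0) → no; 5× c (aromatic, H1) → match; 1× N (H2) → no.
Summing the matching environments: 2 + 5 = 7 matching atoms.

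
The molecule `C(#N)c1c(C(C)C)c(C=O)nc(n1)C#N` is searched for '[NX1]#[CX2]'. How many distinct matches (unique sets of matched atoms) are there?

[NX1]#[CX2] is the SMARTS for a nitrile: a nitrogen triple-bonded to a two-connected carbon.
The molecule carries 2 separate instances of a nitrile (-C#N) meeting every constraint; each maps to a distinct set of atoms, giving 2 matches.

2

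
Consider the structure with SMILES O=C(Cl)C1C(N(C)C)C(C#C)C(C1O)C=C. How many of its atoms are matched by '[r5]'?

5

The query [r5] means: r5 matches atoms in a five-membered ring.
Check the 16 heavy atoms by environment: 5× C (in 5-ring) → match; 7× C (acyclic) → no; 2× O (acyclic) → no; 1× Cl (acyclic) → no; 1× N (acyclic) → no.
That gives 5 matching atoms.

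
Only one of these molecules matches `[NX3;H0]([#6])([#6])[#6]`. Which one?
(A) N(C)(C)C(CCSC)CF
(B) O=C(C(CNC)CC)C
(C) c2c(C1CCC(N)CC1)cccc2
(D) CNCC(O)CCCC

A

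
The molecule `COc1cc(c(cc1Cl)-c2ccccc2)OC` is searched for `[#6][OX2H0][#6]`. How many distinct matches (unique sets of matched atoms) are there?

2

[#6][OX2H0][#6] is the SMARTS for an ether: an aliphatic oxygen bridging two carbons with no H on the oxygen.
The molecule carries 2 separate instances of a methoxy ether (-OCH3) meeting every constraint; each maps to a distinct set of atoms, giving 2 matches.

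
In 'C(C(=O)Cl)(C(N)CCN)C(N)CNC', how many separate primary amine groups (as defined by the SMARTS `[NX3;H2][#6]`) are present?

3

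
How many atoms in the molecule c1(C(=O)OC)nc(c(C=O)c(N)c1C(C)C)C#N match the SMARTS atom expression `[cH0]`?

5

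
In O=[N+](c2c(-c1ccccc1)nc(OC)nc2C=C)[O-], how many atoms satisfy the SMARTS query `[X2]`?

3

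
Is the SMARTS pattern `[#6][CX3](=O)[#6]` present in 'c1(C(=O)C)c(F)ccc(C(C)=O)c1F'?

The pattern [#6][CX3](=O)[#6] describes a carbonyl carbon (no H) flanked by two carbons — a ketone.
The molecule carries an acetyl/ketone group (-C(=O)CH3), whose atoms satisfy every constraint of the query, so the pattern matches.

Yes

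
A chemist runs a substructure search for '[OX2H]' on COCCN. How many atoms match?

0

The query [OX2H] means: aliphatic oxygen with two connections, one of which is H — an -OH oxygen.
Check the 5 heavy atoms by environment: 2× C (H2, X4) → no; 1× N (H2, X3) → no; 1× O (H0, X2) → no; 1× C (H3, X4) → no.
No environment satisfies the query, so 0 matching atoms.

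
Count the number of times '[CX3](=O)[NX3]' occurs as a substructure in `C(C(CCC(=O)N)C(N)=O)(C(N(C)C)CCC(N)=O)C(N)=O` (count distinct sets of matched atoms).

4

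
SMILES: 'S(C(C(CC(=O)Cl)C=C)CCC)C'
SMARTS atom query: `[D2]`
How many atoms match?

The query [D2] means: atom with exactly two heavy-atom neighbours.
Check the 13 heavy atoms by environment: 4× C (D2) → match; 3× C (D3) → no; 3× C (D1) → no; 1× O (D1) → no; 1× Cl (D1) → no; 1× S (D2) → match.
Summing the matching environments: 4 + 1 = 5 matching atoms.

5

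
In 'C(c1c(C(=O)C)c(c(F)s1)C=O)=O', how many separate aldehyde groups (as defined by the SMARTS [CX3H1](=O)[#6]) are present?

[CX3H1](=O)[#6] is the SMARTS for an aldehyde: an sp2 carbon with one H, double-bonded to O and single-bonded to carbon.
The molecule carries 2 separate instances of an aldehyde (-CHO) meeting every constraint; each maps to a distinct set of atoms, giving 2 matches.

2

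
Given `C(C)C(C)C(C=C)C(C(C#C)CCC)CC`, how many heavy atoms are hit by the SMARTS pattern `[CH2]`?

5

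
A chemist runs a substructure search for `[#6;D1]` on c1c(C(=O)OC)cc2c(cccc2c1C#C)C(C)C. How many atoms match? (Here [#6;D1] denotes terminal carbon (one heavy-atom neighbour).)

4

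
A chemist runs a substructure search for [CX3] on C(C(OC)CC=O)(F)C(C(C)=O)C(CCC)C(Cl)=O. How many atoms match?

3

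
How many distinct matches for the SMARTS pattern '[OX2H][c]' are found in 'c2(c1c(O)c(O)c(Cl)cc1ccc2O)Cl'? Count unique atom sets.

3

[OX2H][c] is the SMARTS for a phenol: a hydroxyl oxygen attached to an aromatic carbon.
The molecule carries 3 separate instances of a hydroxyl group (-OH) meeting every constraint; each maps to a distinct set of atoms, giving 3 matches.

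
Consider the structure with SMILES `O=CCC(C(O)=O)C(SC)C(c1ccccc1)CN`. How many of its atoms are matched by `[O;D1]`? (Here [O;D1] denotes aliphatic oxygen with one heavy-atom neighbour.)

3

The query [O;D1] means: aliphatic oxygen bonded to exactly one heavy atom.
Check the 19 heavy atoms by environment: 3× C (D2) → no; 4× C (D3) → no; 3× O (D1) → match; 1× N (D1) → no; 1× S (D2) → no; 1× C (D1) → no; 1× c (aromatic, D3) → no; 5× c (aromatic, D2) → no.
That gives 3 matching atoms.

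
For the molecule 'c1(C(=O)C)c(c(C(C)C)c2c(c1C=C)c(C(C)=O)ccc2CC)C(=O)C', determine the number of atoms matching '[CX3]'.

The query [CX3] means: C with X3: aliphatic carbon with exactly 3 total connections.
Check the 26 heavy atoms by environment: 10× c (aromatic, X3) → no; 5× C (X3) → match; 8× C (X4) → no; 3× O (X1) → no.
That gives 5 matching atoms.

5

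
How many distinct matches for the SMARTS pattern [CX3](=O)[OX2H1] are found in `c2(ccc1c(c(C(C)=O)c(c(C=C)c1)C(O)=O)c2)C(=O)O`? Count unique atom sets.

2

[CX3](=O)[OX2H1] is the SMARTS for a carboxylic acid: an sp2 carbon double-bonded to O and single-bonded to an -OH oxygen.
The molecule carries 2 separate instances of a carboxylic acid group (-C(=O)OH) meeting every constraint; each maps to a distinct set of atoms, giving 2 matches.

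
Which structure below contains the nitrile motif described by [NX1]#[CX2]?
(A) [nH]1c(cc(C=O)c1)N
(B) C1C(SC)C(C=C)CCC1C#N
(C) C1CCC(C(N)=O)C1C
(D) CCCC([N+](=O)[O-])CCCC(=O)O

[NX1]#[CX2] describes a nitrogen triple-bonded to a two-connected carbon (a nitrile).
(A) has a primary amino group (-NH2) but the nitrogen is NX3 (three connections), not NX1 triple-bonded.
(B) contains a nitrile (-C#N), which satisfies every atom and bond constraint.
(C) has a primary amide (-C(=O)NH2) but the nitrogen is NX3, not NX1.
(D) has a nitro group (-[N+](=O)[O-]) but there is no C#N triple bond.
So the answer is (B).

B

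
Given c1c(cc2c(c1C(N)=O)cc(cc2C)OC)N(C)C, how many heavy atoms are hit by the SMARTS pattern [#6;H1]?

4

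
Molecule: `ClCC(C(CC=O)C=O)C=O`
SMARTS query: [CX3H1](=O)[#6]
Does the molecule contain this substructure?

Yes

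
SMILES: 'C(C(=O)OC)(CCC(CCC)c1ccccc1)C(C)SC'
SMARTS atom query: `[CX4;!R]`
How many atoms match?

11

The query [CX4;!R] means: aliphatic carbon with four total connections, not in a ring.
Check the 21 heavy atoms by environment: 11× C (X4, acyclic) → match; 1× S (X2, acyclic) → no; 6× c (aromatic, X3, in 6-ring) → no; 1× C (X3, acyclic) → no; 1× O (X1, acyclic) → no; 1× O (X2, acyclic) → no.
That gives 11 matching atoms.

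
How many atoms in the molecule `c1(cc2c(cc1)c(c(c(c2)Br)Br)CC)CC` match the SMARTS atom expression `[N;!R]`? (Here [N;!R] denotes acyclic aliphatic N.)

0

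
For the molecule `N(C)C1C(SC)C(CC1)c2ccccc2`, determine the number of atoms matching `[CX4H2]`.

2

Check the 15 heavy atoms by environment: 3× C (H1, X4) → no; 2× C (H2, X4) → match; 1× c (aromatic, H0, X3) → no; 5× c (aromatic, H1, X3) → no; 1× N (H1, X3) → no; 2× C (H3, X4) → no; 1× S (H0, X2) → no.
That gives 2 matching atoms.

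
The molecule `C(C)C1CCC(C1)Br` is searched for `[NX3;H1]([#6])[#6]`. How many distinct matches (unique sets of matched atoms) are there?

[NX3;H1]([#6])[#6] is the SMARTS for a secondary amine: a trivalent nitrogen with one H, bonded to two carbons.
No fragment in the molecule satisfies every constraint, giving 0 matches.

0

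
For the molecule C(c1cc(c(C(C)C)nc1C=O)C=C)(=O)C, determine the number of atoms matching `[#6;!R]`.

8

The query [#6;!R] means: carbon not in any ring.
Check the 16 heavy atoms by environment: 1× n (aromatic, in 6-ring) → no; 5× c (aromatic, in 6-ring) → no; 8× C (acyclic) → match; 2× O (acyclic) → no.
That gives 8 matching atoms.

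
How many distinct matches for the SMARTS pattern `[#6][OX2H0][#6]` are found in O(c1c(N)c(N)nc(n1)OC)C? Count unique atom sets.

2

[#6][OX2H0][#6] is the SMARTS for an ether: an aliphatic oxygen bridging two carbons with no H on the oxygen.
The molecule carries 2 separate instances of a methoxy ether (-OCH3) meeting every constraint; each maps to a distinct set of atoms, giving 2 matches.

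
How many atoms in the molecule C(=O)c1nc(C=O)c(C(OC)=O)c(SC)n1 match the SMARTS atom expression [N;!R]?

0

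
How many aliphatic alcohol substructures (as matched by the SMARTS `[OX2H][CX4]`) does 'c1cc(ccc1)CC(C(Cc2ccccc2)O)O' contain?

2

[OX2H][CX4] is the SMARTS for an aliphatic alcohol: a hydroxyl oxygen bound to an sp3 (X4) carbon.
The molecule carries 2 separate instances of a hydroxyl group (-OH) meeting every constraint; each maps to a distinct set of atoms, giving 2 matches.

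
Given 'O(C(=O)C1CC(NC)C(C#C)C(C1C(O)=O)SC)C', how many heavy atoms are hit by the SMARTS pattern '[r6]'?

6

Check the 19 heavy atoms by environment: 6× C (in 6-ring) → match; 1× S (acyclic) → no; 7× C (acyclic) → no; 4× O (acyclic) → no; 1× N (acyclic) → no.
That gives 6 matching atoms.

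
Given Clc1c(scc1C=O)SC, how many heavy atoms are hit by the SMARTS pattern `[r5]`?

The query [r5] means: r5 matches atoms in a five-membered ring.
Check the 10 heavy atoms by environment: 1× s (aromatic, in 5-ring) → match; 4× c (aromatic, in 5-ring) → match; 1× S (acyclic) → no; 2× C (acyclic) → no; 1× O (acyclic) → no; 1× Cl (acyclic) → no.
Summing the matching environments: 1 + 4 = 5 matching atoms.

5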